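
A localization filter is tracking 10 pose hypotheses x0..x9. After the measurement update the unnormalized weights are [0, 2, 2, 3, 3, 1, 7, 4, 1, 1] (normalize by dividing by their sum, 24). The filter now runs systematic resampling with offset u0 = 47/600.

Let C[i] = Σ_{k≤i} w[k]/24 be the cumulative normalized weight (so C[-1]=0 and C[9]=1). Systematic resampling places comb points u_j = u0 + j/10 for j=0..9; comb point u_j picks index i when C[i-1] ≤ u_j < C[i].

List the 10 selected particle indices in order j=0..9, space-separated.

C = [0, 1/12, 1/6, 7/24, 5/12, 11/24, 3/4, 11/12, 23/24, 1]
j=0: u_0=47/600 ∈ [0, 1/12) → index 1
j=1: u_1=107/600 ∈ [1/6, 7/24) → index 3
j=2: u_2=167/600 ∈ [1/6, 7/24) → index 3
j=3: u_3=227/600 ∈ [7/24, 5/12) → index 4
j=4: u_4=287/600 ∈ [11/24, 3/4) → index 6
j=5: u_5=347/600 ∈ [11/24, 3/4) → index 6
j=6: u_6=407/600 ∈ [11/24, 3/4) → index 6
j=7: u_7=467/600 ∈ [3/4, 11/12) → index 7
j=8: u_8=527/600 ∈ [3/4, 11/12) → index 7
j=9: u_9=587/600 ∈ [23/24, 1) → index 9

1 3 3 4 6 6 6 7 7 9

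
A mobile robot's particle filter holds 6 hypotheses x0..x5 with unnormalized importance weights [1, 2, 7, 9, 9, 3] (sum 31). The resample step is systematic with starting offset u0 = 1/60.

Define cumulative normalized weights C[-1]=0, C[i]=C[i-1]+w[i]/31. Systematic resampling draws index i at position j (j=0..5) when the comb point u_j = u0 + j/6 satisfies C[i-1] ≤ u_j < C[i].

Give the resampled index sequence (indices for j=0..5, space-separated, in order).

C = [1/31, 3/31, 10/31, 19/31, 28/31, 1]
j=0: u_0=1/60 ∈ [0, 1/31) → index 0
j=1: u_1=11/60 ∈ [3/31, 10/31) → index 2
j=2: u_2=7/20 ∈ [10/31, 19/31) → index 3
j=3: u_3=31/60 ∈ [10/31, 19/31) → index 3
j=4: u_4=41/60 ∈ [19/31, 28/31) → index 4
j=5: u_5=17/20 ∈ [19/31, 28/31) → index 4

0 2 3 3 4 4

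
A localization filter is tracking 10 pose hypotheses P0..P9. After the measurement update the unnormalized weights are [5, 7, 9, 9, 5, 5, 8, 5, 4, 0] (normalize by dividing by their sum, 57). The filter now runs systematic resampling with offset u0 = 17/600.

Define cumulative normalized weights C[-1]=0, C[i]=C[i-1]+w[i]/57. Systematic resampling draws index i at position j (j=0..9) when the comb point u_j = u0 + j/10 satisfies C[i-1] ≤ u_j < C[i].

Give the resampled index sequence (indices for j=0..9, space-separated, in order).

C = [5/57, 4/19, 7/19, 10/19, 35/57, 40/57, 16/19, 53/57, 1, 1]
j=0: u_0=17/600 ∈ [0, 5/57) → index 0
j=1: u_1=77/600 ∈ [5/57, 4/19) → index 1
j=2: u_2=137/600 ∈ [4/19, 7/19) → index 2
j=3: u_3=197/600 ∈ [4/19, 7/19) → index 2
j=4: u_4=257/600 ∈ [7/19, 10/19) → index 3
j=5: u_5=317/600 ∈ [10/19, 35/57) → index 4
j=6: u_6=377/600 ∈ [35/57, 40/57) → index 5
j=7: u_7=437/600 ∈ [40/57, 16/19) → index 6
j=8: u_8=497/600 ∈ [40/57, 16/19) → index 6
j=9: u_9=557/600 ∈ [16/19, 53/57) → index 7

0 1 2 2 3 4 5 6 6 7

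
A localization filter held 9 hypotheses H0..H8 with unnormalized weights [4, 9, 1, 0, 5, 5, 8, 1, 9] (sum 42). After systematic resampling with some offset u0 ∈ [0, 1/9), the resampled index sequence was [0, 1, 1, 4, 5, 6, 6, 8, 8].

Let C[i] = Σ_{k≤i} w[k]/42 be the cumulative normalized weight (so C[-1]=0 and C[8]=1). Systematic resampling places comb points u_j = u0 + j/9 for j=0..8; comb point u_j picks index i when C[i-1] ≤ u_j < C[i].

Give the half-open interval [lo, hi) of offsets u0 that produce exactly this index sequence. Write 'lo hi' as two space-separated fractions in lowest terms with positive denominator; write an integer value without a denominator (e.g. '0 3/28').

1/63 11/126

C = [2/21, 13/42, 1/3, 1/3, 19/42, 4/7, 16/21, 11/14, 1]
j=0 picked index 0: u0 ∈ [0, 2/21)
j=1 picked index 1: u0 ∈ [-1/63, 25/126)
j=2 picked index 1: u0 ∈ [-8/63, 11/126)
j=3 picked index 4: u0 ∈ [0, 5/42)
j=4 picked index 5: u0 ∈ [1/126, 8/63)
j=5 picked index 6: u0 ∈ [1/63, 13/63)
j=6 picked index 6: u0 ∈ [-2/21, 2/21)
j=7 picked index 8: u0 ∈ [1/126, 2/9)
j=8 picked index 8: u0 ∈ [-13/126, 1/9)
intersection: [1/63, 11/126)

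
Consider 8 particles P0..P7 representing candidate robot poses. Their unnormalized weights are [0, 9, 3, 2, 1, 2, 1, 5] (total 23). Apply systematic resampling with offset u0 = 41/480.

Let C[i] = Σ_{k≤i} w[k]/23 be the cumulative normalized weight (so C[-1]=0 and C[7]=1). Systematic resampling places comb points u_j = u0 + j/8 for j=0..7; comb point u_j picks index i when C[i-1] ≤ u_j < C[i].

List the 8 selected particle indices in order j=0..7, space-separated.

C = [0, 9/23, 12/23, 14/23, 15/23, 17/23, 18/23, 1]
j=0: u_0=41/480 ∈ [0, 9/23) → index 1
j=1: u_1=101/480 ∈ [0, 9/23) → index 1
j=2: u_2=161/480 ∈ [0, 9/23) → index 1
j=3: u_3=221/480 ∈ [9/23, 12/23) → index 2
j=4: u_4=281/480 ∈ [12/23, 14/23) → index 3
j=5: u_5=341/480 ∈ [15/23, 17/23) → index 5
j=6: u_6=401/480 ∈ [18/23, 1) → index 7
j=7: u_7=461/480 ∈ [18/23, 1) → index 7

1 1 1 2 3 5 7 7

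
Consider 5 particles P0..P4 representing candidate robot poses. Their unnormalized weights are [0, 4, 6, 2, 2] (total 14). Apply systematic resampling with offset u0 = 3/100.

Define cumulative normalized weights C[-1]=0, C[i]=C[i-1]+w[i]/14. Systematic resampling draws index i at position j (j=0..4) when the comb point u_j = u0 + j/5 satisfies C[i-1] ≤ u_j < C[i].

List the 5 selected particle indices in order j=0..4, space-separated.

1 1 2 2 3

C = [0, 2/7, 5/7, 6/7, 1]
j=0: u_0=3/100 ∈ [0, 2/7) → index 1
j=1: u_1=23/100 ∈ [0, 2/7) → index 1
j=2: u_2=43/100 ∈ [2/7, 5/7) → index 2
j=3: u_3=63/100 ∈ [2/7, 5/7) → index 2
j=4: u_4=83/100 ∈ [5/7, 6/7) → index 3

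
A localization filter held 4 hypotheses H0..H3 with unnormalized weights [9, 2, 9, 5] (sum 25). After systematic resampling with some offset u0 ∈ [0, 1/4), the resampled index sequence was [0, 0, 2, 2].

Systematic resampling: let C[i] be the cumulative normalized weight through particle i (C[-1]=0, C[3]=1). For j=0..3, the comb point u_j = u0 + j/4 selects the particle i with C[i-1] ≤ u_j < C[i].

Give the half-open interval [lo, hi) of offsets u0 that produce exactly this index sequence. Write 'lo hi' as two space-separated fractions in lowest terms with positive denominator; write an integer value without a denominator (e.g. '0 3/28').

C = [9/25, 11/25, 4/5, 1]
j=0 picked index 0: u0 ∈ [0, 9/25)
j=1 picked index 0: u0 ∈ [-1/4, 11/100)
j=2 picked index 2: u0 ∈ [-3/50, 3/10)
j=3 picked index 2: u0 ∈ [-31/100, 1/20)
intersection: [0, 1/20)

0 1/20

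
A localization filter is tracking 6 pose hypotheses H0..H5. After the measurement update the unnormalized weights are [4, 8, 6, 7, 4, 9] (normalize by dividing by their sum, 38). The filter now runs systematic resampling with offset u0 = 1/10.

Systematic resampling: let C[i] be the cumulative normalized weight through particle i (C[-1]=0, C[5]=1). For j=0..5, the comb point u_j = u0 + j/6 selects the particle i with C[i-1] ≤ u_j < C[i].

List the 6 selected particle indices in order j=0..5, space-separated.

0 1 2 3 5 5

C = [2/19, 6/19, 9/19, 25/38, 29/38, 1]
j=0: u_0=1/10 ∈ [0, 2/19) → index 0
j=1: u_1=4/15 ∈ [2/19, 6/19) → index 1
j=2: u_2=13/30 ∈ [6/19, 9/19) → index 2
j=3: u_3=3/5 ∈ [9/19, 25/38) → index 3
j=4: u_4=23/30 ∈ [29/38, 1) → index 5
j=5: u_5=14/15 ∈ [29/38, 1) → index 5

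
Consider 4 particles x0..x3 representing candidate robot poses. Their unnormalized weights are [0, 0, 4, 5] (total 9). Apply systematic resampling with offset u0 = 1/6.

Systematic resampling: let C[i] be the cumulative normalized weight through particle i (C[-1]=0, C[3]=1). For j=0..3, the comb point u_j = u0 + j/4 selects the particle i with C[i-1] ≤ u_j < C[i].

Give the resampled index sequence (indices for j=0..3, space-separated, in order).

2 2 3 3

C = [0, 0, 4/9, 1]
j=0: u_0=1/6 ∈ [0, 4/9) → index 2
j=1: u_1=5/12 ∈ [0, 4/9) → index 2
j=2: u_2=2/3 ∈ [4/9, 1) → index 3
j=3: u_3=11/12 ∈ [4/9, 1) → index 3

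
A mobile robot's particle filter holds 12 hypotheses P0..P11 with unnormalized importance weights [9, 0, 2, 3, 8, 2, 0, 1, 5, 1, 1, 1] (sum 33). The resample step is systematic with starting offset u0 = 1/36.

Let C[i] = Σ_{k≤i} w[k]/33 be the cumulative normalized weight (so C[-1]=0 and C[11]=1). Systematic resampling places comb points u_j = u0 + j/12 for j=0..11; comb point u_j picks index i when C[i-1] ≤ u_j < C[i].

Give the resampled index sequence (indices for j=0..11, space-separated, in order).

C = [3/11, 3/11, 1/3, 14/33, 2/3, 8/11, 8/11, 25/33, 10/11, 31/33, 32/33, 1]
j=0: u_0=1/36 ∈ [0, 3/11) → index 0
j=1: u_1=1/9 ∈ [0, 3/11) → index 0
j=2: u_2=7/36 ∈ [0, 3/11) → index 0
j=3: u_3=5/18 ∈ [3/11, 1/3) → index 2
j=4: u_4=13/36 ∈ [1/3, 14/33) → index 3
j=5: u_5=4/9 ∈ [14/33, 2/3) → index 4
j=6: u_6=19/36 ∈ [14/33, 2/3) → index 4
j=7: u_7=11/18 ∈ [14/33, 2/3) → index 4
j=8: u_8=25/36 ∈ [2/3, 8/11) → index 5
j=9: u_9=7/9 ∈ [25/33, 10/11) → index 8
j=10: u_10=31/36 ∈ [25/33, 10/11) → index 8
j=11: u_11=17/18 ∈ [31/33, 32/33) → index 10

0 0 0 2 3 4 4 4 5 8 8 10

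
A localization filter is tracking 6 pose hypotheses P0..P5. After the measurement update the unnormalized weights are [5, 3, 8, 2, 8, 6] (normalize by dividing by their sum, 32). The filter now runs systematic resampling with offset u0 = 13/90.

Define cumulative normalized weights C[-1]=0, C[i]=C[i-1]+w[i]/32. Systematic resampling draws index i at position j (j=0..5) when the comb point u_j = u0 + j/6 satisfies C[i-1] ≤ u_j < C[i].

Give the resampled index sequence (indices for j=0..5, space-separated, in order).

0 2 2 4 4 5

C = [5/32, 1/4, 1/2, 9/16, 13/16, 1]
j=0: u_0=13/90 ∈ [0, 5/32) → index 0
j=1: u_1=14/45 ∈ [1/4, 1/2) → index 2
j=2: u_2=43/90 ∈ [1/4, 1/2) → index 2
j=3: u_3=29/45 ∈ [9/16, 13/16) → index 4
j=4: u_4=73/90 ∈ [9/16, 13/16) → index 4
j=5: u_5=44/45 ∈ [13/16, 1) → index 5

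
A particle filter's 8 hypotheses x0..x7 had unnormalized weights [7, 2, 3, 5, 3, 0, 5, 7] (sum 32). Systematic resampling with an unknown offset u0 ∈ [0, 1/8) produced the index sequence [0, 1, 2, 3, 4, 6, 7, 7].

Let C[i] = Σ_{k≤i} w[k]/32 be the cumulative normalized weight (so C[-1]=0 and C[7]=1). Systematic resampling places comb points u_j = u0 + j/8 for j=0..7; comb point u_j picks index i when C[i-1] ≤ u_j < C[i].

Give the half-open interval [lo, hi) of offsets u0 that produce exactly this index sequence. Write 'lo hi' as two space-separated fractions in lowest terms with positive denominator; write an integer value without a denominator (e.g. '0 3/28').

C = [7/32, 9/32, 3/8, 17/32, 5/8, 5/8, 25/32, 1]
j=0 picked index 0: u0 ∈ [0, 7/32)
j=1 picked index 1: u0 ∈ [3/32, 5/32)
j=2 picked index 2: u0 ∈ [1/32, 1/8)
j=3 picked index 3: u0 ∈ [0, 5/32)
j=4 picked index 4: u0 ∈ [1/32, 1/8)
j=5 picked index 6: u0 ∈ [0, 5/32)
j=6 picked index 7: u0 ∈ [1/32, 1/4)
j=7 picked index 7: u0 ∈ [-3/32, 1/8)
intersection: [3/32, 1/8)

3/32 1/8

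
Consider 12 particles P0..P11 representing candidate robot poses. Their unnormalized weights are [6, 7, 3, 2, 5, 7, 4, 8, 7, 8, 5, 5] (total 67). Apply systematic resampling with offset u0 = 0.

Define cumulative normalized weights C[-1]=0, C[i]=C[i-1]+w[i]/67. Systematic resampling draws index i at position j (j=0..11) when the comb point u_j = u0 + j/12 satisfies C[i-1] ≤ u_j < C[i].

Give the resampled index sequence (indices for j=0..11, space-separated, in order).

C = [6/67, 13/67, 16/67, 18/67, 23/67, 30/67, 34/67, 42/67, 49/67, 57/67, 62/67, 1]
j=0: u_0=0 ∈ [0, 6/67) → index 0
j=1: u_1=1/12 ∈ [0, 6/67) → index 0
j=2: u_2=1/6 ∈ [6/67, 13/67) → index 1
j=3: u_3=1/4 ∈ [16/67, 18/67) → index 3
j=4: u_4=1/3 ∈ [18/67, 23/67) → index 4
j=5: u_5=5/12 ∈ [23/67, 30/67) → index 5
j=6: u_6=1/2 ∈ [30/67, 34/67) → index 6
j=7: u_7=7/12 ∈ [34/67, 42/67) → index 7
j=8: u_8=2/3 ∈ [42/67, 49/67) → index 8
j=9: u_9=3/4 ∈ [49/67, 57/67) → index 9
j=10: u_10=5/6 ∈ [49/67, 57/67) → index 9
j=11: u_11=11/12 ∈ [57/67, 62/67) → index 10

0 0 1 3 4 5 6 7 8 9 9 10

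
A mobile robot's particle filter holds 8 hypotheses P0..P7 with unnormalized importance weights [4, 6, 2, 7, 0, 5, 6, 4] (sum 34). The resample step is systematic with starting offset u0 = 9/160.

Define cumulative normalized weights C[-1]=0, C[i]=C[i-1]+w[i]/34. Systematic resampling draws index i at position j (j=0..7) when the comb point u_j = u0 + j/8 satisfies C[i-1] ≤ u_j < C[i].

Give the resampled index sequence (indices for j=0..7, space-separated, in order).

0 1 2 3 3 5 6 7

C = [2/17, 5/17, 6/17, 19/34, 19/34, 12/17, 15/17, 1]
j=0: u_0=9/160 ∈ [0, 2/17) → index 0
j=1: u_1=29/160 ∈ [2/17, 5/17) → index 1
j=2: u_2=49/160 ∈ [5/17, 6/17) → index 2
j=3: u_3=69/160 ∈ [6/17, 19/34) → index 3
j=4: u_4=89/160 ∈ [6/17, 19/34) → index 3
j=5: u_5=109/160 ∈ [19/34, 12/17) → index 5
j=6: u_6=129/160 ∈ [12/17, 15/17) → index 6
j=7: u_7=149/160 ∈ [15/17, 1) → index 7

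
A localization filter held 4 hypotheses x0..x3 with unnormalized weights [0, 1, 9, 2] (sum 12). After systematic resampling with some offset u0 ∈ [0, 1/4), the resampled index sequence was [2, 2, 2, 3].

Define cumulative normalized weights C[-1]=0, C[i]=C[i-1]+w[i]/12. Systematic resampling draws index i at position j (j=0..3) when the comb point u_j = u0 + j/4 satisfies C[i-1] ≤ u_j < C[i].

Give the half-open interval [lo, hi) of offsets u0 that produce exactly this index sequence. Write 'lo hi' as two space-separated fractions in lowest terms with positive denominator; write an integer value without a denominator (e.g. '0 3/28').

1/12 1/4

C = [0, 1/12, 5/6, 1]
j=0 picked index 2: u0 ∈ [1/12, 5/6)
j=1 picked index 2: u0 ∈ [-1/6, 7/12)
j=2 picked index 2: u0 ∈ [-5/12, 1/3)
j=3 picked index 3: u0 ∈ [1/12, 1/4)
intersection: [1/12, 1/4)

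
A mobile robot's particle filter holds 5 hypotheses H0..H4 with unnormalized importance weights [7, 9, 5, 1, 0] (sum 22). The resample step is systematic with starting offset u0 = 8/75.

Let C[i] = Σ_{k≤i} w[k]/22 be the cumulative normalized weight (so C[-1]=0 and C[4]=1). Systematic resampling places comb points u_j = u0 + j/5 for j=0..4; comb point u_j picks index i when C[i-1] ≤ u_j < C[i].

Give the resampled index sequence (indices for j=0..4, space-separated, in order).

C = [7/22, 8/11, 21/22, 1, 1]
j=0: u_0=8/75 ∈ [0, 7/22) → index 0
j=1: u_1=23/75 ∈ [0, 7/22) → index 0
j=2: u_2=38/75 ∈ [7/22, 8/11) → index 1
j=3: u_3=53/75 ∈ [7/22, 8/11) → index 1
j=4: u_4=68/75 ∈ [8/11, 21/22) → index 2

0 0 1 1 2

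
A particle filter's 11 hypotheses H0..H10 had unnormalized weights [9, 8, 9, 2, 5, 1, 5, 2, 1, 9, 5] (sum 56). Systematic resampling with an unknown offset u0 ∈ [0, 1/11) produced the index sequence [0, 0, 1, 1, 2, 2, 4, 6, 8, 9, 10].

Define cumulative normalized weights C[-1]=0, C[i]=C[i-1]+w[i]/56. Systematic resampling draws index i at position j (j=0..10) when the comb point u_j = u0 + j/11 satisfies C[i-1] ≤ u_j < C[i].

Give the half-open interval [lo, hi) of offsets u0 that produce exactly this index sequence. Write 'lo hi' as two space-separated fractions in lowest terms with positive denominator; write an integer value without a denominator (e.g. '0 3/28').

3/616 3/308

C = [9/56, 17/56, 13/28, 1/2, 33/56, 17/28, 39/56, 41/56, 3/4, 51/56, 1]
j=0 picked index 0: u0 ∈ [0, 9/56)
j=1 picked index 0: u0 ∈ [-1/11, 43/616)
j=2 picked index 1: u0 ∈ [-13/616, 75/616)
j=3 picked index 1: u0 ∈ [-69/616, 19/616)
j=4 picked index 2: u0 ∈ [-37/616, 31/308)
j=5 picked index 2: u0 ∈ [-93/616, 3/308)
j=6 picked index 4: u0 ∈ [-1/22, 27/616)
j=7 picked index 6: u0 ∈ [-9/308, 37/616)
j=8 picked index 8: u0 ∈ [3/616, 1/44)
j=9 picked index 9: u0 ∈ [-3/44, 57/616)
j=10 picked index 10: u0 ∈ [1/616, 1/11)
intersection: [3/616, 3/308)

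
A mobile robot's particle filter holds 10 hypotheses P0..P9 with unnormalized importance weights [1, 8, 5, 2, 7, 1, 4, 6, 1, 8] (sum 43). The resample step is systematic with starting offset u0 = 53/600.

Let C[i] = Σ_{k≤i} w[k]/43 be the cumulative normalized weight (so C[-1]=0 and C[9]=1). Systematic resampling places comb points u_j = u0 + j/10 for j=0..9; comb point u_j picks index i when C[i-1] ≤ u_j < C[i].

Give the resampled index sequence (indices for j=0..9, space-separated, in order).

C = [1/43, 9/43, 14/43, 16/43, 23/43, 24/43, 28/43, 34/43, 35/43, 1]
j=0: u_0=53/600 ∈ [1/43, 9/43) → index 1
j=1: u_1=113/600 ∈ [1/43, 9/43) → index 1
j=2: u_2=173/600 ∈ [9/43, 14/43) → index 2
j=3: u_3=233/600 ∈ [16/43, 23/43) → index 4
j=4: u_4=293/600 ∈ [16/43, 23/43) → index 4
j=5: u_5=353/600 ∈ [24/43, 28/43) → index 6
j=6: u_6=413/600 ∈ [28/43, 34/43) → index 7
j=7: u_7=473/600 ∈ [28/43, 34/43) → index 7
j=8: u_8=533/600 ∈ [35/43, 1) → index 9
j=9: u_9=593/600 ∈ [35/43, 1) → index 9

1 1 2 4 4 6 7 7 9 9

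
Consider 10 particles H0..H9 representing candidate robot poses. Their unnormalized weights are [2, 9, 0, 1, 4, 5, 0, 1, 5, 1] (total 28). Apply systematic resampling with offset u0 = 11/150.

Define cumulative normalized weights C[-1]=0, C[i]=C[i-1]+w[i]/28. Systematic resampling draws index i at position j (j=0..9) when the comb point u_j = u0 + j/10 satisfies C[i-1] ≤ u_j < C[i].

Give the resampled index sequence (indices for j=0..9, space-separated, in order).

C = [1/14, 11/28, 11/28, 3/7, 4/7, 3/4, 3/4, 11/14, 27/28, 1]
j=0: u_0=11/150 ∈ [1/14, 11/28) → index 1
j=1: u_1=13/75 ∈ [1/14, 11/28) → index 1
j=2: u_2=41/150 ∈ [1/14, 11/28) → index 1
j=3: u_3=28/75 ∈ [1/14, 11/28) → index 1
j=4: u_4=71/150 ∈ [3/7, 4/7) → index 4
j=5: u_5=43/75 ∈ [4/7, 3/4) → index 5
j=6: u_6=101/150 ∈ [4/7, 3/4) → index 5
j=7: u_7=58/75 ∈ [3/4, 11/14) → index 7
j=8: u_8=131/150 ∈ [11/14, 27/28) → index 8
j=9: u_9=73/75 ∈ [27/28, 1) → index 9

1 1 1 1 4 5 5 7 8 9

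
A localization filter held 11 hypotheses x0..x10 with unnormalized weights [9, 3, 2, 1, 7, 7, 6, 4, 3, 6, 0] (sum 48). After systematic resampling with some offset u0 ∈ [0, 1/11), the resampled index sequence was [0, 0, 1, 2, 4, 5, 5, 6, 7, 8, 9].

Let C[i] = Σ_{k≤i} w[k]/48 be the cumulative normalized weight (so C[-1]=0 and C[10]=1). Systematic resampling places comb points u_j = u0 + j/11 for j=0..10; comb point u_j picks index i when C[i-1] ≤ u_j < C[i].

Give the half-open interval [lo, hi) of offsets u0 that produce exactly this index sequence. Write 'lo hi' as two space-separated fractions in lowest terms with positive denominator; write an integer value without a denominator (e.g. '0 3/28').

1/176 5/264

C = [3/16, 1/4, 7/24, 5/16, 11/24, 29/48, 35/48, 13/16, 7/8, 1, 1]
j=0 picked index 0: u0 ∈ [0, 3/16)
j=1 picked index 0: u0 ∈ [-1/11, 17/176)
j=2 picked index 1: u0 ∈ [1/176, 3/44)
j=3 picked index 2: u0 ∈ [-1/44, 5/264)
j=4 picked index 4: u0 ∈ [-9/176, 25/264)
j=5 picked index 5: u0 ∈ [1/264, 79/528)
j=6 picked index 5: u0 ∈ [-23/264, 31/528)
j=7 picked index 6: u0 ∈ [-17/528, 49/528)
j=8 picked index 7: u0 ∈ [1/528, 15/176)
j=9 picked index 8: u0 ∈ [-1/176, 5/88)
j=10 picked index 9: u0 ∈ [-3/88, 1/11)
intersection: [1/176, 5/264)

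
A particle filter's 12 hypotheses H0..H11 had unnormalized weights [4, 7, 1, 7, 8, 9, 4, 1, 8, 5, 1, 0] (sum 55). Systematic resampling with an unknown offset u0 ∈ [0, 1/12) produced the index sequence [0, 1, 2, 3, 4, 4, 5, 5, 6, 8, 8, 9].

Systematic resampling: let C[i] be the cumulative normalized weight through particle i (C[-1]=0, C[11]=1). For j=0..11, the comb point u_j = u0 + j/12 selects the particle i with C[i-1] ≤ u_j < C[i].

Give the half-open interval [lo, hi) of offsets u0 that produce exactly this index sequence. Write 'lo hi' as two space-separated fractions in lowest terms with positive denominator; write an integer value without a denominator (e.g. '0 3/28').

1/30 17/330

C = [4/55, 1/5, 12/55, 19/55, 27/55, 36/55, 8/11, 41/55, 49/55, 54/55, 1, 1]
j=0 picked index 0: u0 ∈ [0, 4/55)
j=1 picked index 1: u0 ∈ [-7/660, 7/60)
j=2 picked index 2: u0 ∈ [1/30, 17/330)
j=3 picked index 3: u0 ∈ [-7/220, 21/220)
j=4 picked index 4: u0 ∈ [2/165, 26/165)
j=5 picked index 4: u0 ∈ [-47/660, 49/660)
j=6 picked index 5: u0 ∈ [-1/110, 17/110)
j=7 picked index 5: u0 ∈ [-61/660, 47/660)
j=8 picked index 6: u0 ∈ [-2/165, 2/33)
j=9 picked index 8: u0 ∈ [-1/220, 31/220)
j=10 picked index 8: u0 ∈ [-29/330, 19/330)
j=11 picked index 9: u0 ∈ [-17/660, 43/660)
intersection: [1/30, 17/330)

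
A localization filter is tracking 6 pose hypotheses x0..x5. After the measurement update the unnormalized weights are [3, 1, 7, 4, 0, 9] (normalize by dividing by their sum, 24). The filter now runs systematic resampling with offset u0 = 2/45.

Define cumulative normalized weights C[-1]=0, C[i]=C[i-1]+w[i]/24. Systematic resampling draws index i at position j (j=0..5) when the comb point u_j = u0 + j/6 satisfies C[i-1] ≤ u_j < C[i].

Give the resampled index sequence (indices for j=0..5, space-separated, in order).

0 2 2 3 5 5

C = [1/8, 1/6, 11/24, 5/8, 5/8, 1]
j=0: u_0=2/45 ∈ [0, 1/8) → index 0
j=1: u_1=19/90 ∈ [1/6, 11/24) → index 2
j=2: u_2=17/45 ∈ [1/6, 11/24) → index 2
j=3: u_3=49/90 ∈ [11/24, 5/8) → index 3
j=4: u_4=32/45 ∈ [5/8, 1) → index 5
j=5: u_5=79/90 ∈ [5/8, 1) → index 5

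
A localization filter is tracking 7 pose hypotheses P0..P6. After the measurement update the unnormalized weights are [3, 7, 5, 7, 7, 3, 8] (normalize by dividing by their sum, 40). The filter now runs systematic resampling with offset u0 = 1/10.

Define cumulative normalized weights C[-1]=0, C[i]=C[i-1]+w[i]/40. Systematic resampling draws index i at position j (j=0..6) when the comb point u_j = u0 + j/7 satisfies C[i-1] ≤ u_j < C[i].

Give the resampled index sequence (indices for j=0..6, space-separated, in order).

C = [3/40, 1/4, 3/8, 11/20, 29/40, 4/5, 1]
j=0: u_0=1/10 ∈ [3/40, 1/4) → index 1
j=1: u_1=17/70 ∈ [3/40, 1/4) → index 1
j=2: u_2=27/70 ∈ [3/8, 11/20) → index 3
j=3: u_3=37/70 ∈ [3/8, 11/20) → index 3
j=4: u_4=47/70 ∈ [11/20, 29/40) → index 4
j=5: u_5=57/70 ∈ [4/5, 1) → index 6
j=6: u_6=67/70 ∈ [4/5, 1) → index 6

1 1 3 3 4 6 6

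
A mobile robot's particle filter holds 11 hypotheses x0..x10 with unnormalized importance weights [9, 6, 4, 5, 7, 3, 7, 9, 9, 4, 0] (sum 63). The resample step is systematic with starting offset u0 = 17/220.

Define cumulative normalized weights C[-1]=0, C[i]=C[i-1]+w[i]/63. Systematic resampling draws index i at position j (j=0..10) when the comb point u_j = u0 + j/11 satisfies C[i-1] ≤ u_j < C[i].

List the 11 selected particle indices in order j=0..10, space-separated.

0 1 2 3 4 5 6 7 8 8 9

C = [1/7, 5/21, 19/63, 8/21, 31/63, 34/63, 41/63, 50/63, 59/63, 1, 1]
j=0: u_0=17/220 ∈ [0, 1/7) → index 0
j=1: u_1=37/220 ∈ [1/7, 5/21) → index 1
j=2: u_2=57/220 ∈ [5/21, 19/63) → index 2
j=3: u_3=7/20 ∈ [19/63, 8/21) → index 3
j=4: u_4=97/220 ∈ [8/21, 31/63) → index 4
j=5: u_5=117/220 ∈ [31/63, 34/63) → index 5
j=6: u_6=137/220 ∈ [34/63, 41/63) → index 6
j=7: u_7=157/220 ∈ [41/63, 50/63) → index 7
j=8: u_8=177/220 ∈ [50/63, 59/63) → index 8
j=9: u_9=197/220 ∈ [50/63, 59/63) → index 8
j=10: u_10=217/220 ∈ [59/63, 1) → index 9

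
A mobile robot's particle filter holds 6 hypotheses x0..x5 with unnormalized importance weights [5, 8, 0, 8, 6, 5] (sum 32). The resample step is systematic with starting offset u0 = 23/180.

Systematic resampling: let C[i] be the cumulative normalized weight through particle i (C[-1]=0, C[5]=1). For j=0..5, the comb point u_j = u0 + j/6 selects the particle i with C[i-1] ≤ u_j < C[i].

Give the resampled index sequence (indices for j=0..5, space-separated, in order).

0 1 3 3 4 5

C = [5/32, 13/32, 13/32, 21/32, 27/32, 1]
j=0: u_0=23/180 ∈ [0, 5/32) → index 0
j=1: u_1=53/180 ∈ [5/32, 13/32) → index 1
j=2: u_2=83/180 ∈ [13/32, 21/32) → index 3
j=3: u_3=113/180 ∈ [13/32, 21/32) → index 3
j=4: u_4=143/180 ∈ [21/32, 27/32) → index 4
j=5: u_5=173/180 ∈ [27/32, 1) → index 5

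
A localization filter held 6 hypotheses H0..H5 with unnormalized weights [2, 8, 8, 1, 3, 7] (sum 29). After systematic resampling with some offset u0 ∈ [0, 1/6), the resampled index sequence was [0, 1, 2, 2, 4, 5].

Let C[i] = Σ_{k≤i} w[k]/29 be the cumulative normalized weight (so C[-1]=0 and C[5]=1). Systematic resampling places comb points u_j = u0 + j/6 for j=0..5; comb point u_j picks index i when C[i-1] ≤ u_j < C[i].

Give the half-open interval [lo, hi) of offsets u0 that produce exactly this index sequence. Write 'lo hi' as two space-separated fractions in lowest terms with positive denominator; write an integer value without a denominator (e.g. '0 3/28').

C = [2/29, 10/29, 18/29, 19/29, 22/29, 1]
j=0 picked index 0: u0 ∈ [0, 2/29)
j=1 picked index 1: u0 ∈ [-17/174, 31/174)
j=2 picked index 2: u0 ∈ [1/87, 25/87)
j=3 picked index 2: u0 ∈ [-9/58, 7/58)
j=4 picked index 4: u0 ∈ [-1/87, 8/87)
j=5 picked index 5: u0 ∈ [-13/174, 1/6)
intersection: [1/87, 2/29)

1/87 2/29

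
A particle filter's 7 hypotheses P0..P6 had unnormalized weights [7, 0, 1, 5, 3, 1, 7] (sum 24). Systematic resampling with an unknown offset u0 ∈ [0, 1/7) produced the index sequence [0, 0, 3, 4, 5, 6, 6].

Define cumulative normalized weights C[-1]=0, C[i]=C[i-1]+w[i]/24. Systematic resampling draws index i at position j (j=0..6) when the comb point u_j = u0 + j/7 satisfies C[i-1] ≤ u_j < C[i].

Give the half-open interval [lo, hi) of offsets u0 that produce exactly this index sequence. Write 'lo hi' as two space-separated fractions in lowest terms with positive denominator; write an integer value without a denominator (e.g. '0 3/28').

C = [7/24, 7/24, 1/3, 13/24, 2/3, 17/24, 1]
j=0 picked index 0: u0 ∈ [0, 7/24)
j=1 picked index 0: u0 ∈ [-1/7, 25/168)
j=2 picked index 3: u0 ∈ [1/21, 43/168)
j=3 picked index 4: u0 ∈ [19/168, 5/21)
j=4 picked index 5: u0 ∈ [2/21, 23/168)
j=5 picked index 6: u0 ∈ [-1/168, 2/7)
j=6 picked index 6: u0 ∈ [-25/168, 1/7)
intersection: [19/168, 23/168)

19/168 23/168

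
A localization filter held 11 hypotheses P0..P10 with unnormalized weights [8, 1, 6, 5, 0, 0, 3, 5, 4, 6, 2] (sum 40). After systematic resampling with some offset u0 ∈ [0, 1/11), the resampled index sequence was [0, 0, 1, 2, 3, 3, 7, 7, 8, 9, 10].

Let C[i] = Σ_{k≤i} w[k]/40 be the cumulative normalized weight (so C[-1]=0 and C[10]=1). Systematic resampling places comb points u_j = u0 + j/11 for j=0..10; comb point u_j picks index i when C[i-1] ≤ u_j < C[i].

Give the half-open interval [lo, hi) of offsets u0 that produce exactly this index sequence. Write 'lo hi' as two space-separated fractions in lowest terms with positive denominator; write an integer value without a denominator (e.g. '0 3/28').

C = [1/5, 9/40, 3/8, 1/2, 1/2, 1/2, 23/40, 7/10, 4/5, 19/20, 1]
j=0 picked index 0: u0 ∈ [0, 1/5)
j=1 picked index 0: u0 ∈ [-1/11, 6/55)
j=2 picked index 1: u0 ∈ [1/55, 19/440)
j=3 picked index 2: u0 ∈ [-21/440, 9/88)
j=4 picked index 3: u0 ∈ [1/88, 3/22)
j=5 picked index 3: u0 ∈ [-7/88, 1/22)
j=6 picked index 7: u0 ∈ [13/440, 17/110)
j=7 picked index 7: u0 ∈ [-27/440, 7/110)
j=8 picked index 8: u0 ∈ [-3/110, 4/55)
j=9 picked index 9: u0 ∈ [-1/55, 29/220)
j=10 picked index 10: u0 ∈ [9/220, 1/11)
intersection: [9/220, 19/440)

9/220 19/440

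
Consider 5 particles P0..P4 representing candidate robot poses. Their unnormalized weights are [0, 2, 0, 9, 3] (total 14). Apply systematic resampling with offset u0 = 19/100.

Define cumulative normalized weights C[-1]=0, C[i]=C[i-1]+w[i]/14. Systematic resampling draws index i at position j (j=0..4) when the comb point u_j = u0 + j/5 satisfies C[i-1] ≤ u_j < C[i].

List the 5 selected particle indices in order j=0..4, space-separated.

3 3 3 4 4

C = [0, 1/7, 1/7, 11/14, 1]
j=0: u_0=19/100 ∈ [1/7, 11/14) → index 3
j=1: u_1=39/100 ∈ [1/7, 11/14) → index 3
j=2: u_2=59/100 ∈ [1/7, 11/14) → index 3
j=3: u_3=79/100 ∈ [11/14, 1) → index 4
j=4: u_4=99/100 ∈ [11/14, 1) → index 4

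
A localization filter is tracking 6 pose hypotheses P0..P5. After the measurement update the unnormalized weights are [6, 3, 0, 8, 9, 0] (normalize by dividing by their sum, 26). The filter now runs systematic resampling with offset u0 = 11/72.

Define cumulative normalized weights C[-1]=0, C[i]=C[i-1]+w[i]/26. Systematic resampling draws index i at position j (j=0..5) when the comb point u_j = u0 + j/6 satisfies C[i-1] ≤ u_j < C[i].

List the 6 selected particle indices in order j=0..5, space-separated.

C = [3/13, 9/26, 9/26, 17/26, 1, 1]
j=0: u_0=11/72 ∈ [0, 3/13) → index 0
j=1: u_1=23/72 ∈ [3/13, 9/26) → index 1
j=2: u_2=35/72 ∈ [9/26, 17/26) → index 3
j=3: u_3=47/72 ∈ [9/26, 17/26) → index 3
j=4: u_4=59/72 ∈ [17/26, 1) → index 4
j=5: u_5=71/72 ∈ [17/26, 1) → index 4

0 1 3 3 4 4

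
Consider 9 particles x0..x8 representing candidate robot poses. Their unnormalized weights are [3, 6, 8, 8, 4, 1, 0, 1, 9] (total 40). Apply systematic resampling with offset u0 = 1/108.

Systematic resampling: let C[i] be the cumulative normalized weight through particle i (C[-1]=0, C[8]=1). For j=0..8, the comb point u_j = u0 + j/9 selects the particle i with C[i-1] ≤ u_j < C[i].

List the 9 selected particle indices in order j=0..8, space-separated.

C = [3/40, 9/40, 17/40, 5/8, 29/40, 3/4, 3/4, 31/40, 1]
j=0: u_0=1/108 ∈ [0, 3/40) → index 0
j=1: u_1=13/108 ∈ [3/40, 9/40) → index 1
j=2: u_2=25/108 ∈ [9/40, 17/40) → index 2
j=3: u_3=37/108 ∈ [9/40, 17/40) → index 2
j=4: u_4=49/108 ∈ [17/40, 5/8) → index 3
j=5: u_5=61/108 ∈ [17/40, 5/8) → index 3
j=6: u_6=73/108 ∈ [5/8, 29/40) → index 4
j=7: u_7=85/108 ∈ [31/40, 1) → index 8
j=8: u_8=97/108 ∈ [31/40, 1) → index 8

0 1 2 2 3 3 4 8 8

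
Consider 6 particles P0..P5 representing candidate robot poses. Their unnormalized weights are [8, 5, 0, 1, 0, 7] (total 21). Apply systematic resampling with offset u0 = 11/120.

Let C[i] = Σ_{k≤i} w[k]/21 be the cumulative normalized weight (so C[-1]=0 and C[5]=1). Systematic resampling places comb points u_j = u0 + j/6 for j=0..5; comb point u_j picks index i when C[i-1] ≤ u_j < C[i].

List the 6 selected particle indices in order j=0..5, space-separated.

0 0 1 1 5 5

C = [8/21, 13/21, 13/21, 2/3, 2/3, 1]
j=0: u_0=11/120 ∈ [0, 8/21) → index 0
j=1: u_1=31/120 ∈ [0, 8/21) → index 0
j=2: u_2=17/40 ∈ [8/21, 13/21) → index 1
j=3: u_3=71/120 ∈ [8/21, 13/21) → index 1
j=4: u_4=91/120 ∈ [2/3, 1) → index 5
j=5: u_5=37/40 ∈ [2/3, 1) → index 5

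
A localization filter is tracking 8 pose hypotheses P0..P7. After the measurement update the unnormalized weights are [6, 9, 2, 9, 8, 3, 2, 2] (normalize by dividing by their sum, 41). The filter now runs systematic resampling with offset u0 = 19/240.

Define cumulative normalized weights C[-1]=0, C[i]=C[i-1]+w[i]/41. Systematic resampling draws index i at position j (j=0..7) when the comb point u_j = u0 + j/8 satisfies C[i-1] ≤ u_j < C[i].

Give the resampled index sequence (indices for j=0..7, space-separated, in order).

0 1 1 3 3 4 4 7

C = [6/41, 15/41, 17/41, 26/41, 34/41, 37/41, 39/41, 1]
j=0: u_0=19/240 ∈ [0, 6/41) → index 0
j=1: u_1=49/240 ∈ [6/41, 15/41) → index 1
j=2: u_2=79/240 ∈ [6/41, 15/41) → index 1
j=3: u_3=109/240 ∈ [17/41, 26/41) → index 3
j=4: u_4=139/240 ∈ [17/41, 26/41) → index 3
j=5: u_5=169/240 ∈ [26/41, 34/41) → index 4
j=6: u_6=199/240 ∈ [26/41, 34/41) → index 4
j=7: u_7=229/240 ∈ [39/41, 1) → index 7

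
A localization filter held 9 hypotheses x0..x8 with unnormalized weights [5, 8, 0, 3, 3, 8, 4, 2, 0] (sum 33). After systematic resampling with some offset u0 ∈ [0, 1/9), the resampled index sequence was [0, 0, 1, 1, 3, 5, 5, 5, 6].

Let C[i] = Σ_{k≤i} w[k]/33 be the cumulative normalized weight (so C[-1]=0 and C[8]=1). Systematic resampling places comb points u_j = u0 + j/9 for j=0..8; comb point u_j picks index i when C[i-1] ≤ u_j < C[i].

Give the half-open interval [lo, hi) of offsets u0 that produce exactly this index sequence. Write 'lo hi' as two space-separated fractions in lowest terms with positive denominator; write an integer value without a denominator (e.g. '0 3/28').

2/99 4/99

C = [5/33, 13/33, 13/33, 16/33, 19/33, 9/11, 31/33, 1, 1]
j=0 picked index 0: u0 ∈ [0, 5/33)
j=1 picked index 0: u0 ∈ [-1/9, 4/99)
j=2 picked index 1: u0 ∈ [-7/99, 17/99)
j=3 picked index 1: u0 ∈ [-2/11, 2/33)
j=4 picked index 3: u0 ∈ [-5/99, 4/99)
j=5 picked index 5: u0 ∈ [2/99, 26/99)
j=6 picked index 5: u0 ∈ [-1/11, 5/33)
j=7 picked index 5: u0 ∈ [-20/99, 4/99)
j=8 picked index 6: u0 ∈ [-7/99, 5/99)
intersection: [2/99, 4/99)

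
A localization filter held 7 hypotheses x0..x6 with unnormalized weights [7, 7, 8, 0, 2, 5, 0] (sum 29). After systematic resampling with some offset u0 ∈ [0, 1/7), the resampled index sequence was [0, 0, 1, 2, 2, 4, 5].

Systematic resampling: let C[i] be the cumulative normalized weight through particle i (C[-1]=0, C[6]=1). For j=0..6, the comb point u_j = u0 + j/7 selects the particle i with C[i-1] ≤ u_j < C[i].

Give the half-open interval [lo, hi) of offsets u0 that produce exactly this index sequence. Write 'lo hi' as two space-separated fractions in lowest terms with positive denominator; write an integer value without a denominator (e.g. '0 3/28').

C = [7/29, 14/29, 22/29, 22/29, 24/29, 1, 1]
j=0 picked index 0: u0 ∈ [0, 7/29)
j=1 picked index 0: u0 ∈ [-1/7, 20/203)
j=2 picked index 1: u0 ∈ [-9/203, 40/203)
j=3 picked index 2: u0 ∈ [11/203, 67/203)
j=4 picked index 2: u0 ∈ [-18/203, 38/203)
j=5 picked index 4: u0 ∈ [9/203, 23/203)
j=6 picked index 5: u0 ∈ [-6/203, 1/7)
intersection: [11/203, 20/203)

11/203 20/203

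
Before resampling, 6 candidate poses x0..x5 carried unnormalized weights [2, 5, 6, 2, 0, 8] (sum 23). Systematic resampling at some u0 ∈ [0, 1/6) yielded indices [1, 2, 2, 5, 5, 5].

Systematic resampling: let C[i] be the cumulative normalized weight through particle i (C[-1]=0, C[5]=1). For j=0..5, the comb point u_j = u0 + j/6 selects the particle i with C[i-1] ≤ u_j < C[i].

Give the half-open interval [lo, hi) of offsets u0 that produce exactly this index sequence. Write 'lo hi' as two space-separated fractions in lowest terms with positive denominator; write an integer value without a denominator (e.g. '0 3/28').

C = [2/23, 7/23, 13/23, 15/23, 15/23, 1]
j=0 picked index 1: u0 ∈ [2/23, 7/23)
j=1 picked index 2: u0 ∈ [19/138, 55/138)
j=2 picked index 2: u0 ∈ [-2/69, 16/69)
j=3 picked index 5: u0 ∈ [7/46, 1/2)
j=4 picked index 5: u0 ∈ [-1/69, 1/3)
j=5 picked index 5: u0 ∈ [-25/138, 1/6)
intersection: [7/46, 1/6)

7/46 1/6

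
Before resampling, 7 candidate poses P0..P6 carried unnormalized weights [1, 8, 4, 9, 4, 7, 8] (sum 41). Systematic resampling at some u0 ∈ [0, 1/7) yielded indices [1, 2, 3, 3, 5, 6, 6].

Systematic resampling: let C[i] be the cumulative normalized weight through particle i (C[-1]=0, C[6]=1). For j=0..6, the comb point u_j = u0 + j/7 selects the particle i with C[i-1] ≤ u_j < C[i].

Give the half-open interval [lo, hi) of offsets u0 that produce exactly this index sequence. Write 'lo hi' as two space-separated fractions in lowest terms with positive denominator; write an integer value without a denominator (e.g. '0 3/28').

26/287 31/287

C = [1/41, 9/41, 13/41, 22/41, 26/41, 33/41, 1]
j=0 picked index 1: u0 ∈ [1/41, 9/41)
j=1 picked index 2: u0 ∈ [22/287, 50/287)
j=2 picked index 3: u0 ∈ [9/287, 72/287)
j=3 picked index 3: u0 ∈ [-32/287, 31/287)
j=4 picked index 5: u0 ∈ [18/287, 67/287)
j=5 picked index 6: u0 ∈ [26/287, 2/7)
j=6 picked index 6: u0 ∈ [-15/287, 1/7)
intersection: [26/287, 31/287)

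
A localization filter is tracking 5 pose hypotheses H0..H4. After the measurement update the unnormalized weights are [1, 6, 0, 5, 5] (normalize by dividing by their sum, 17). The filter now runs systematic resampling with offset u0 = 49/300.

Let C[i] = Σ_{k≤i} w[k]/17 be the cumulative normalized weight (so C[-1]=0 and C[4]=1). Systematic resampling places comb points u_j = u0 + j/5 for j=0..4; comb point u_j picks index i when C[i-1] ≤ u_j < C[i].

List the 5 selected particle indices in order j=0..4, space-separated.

C = [1/17, 7/17, 7/17, 12/17, 1]
j=0: u_0=49/300 ∈ [1/17, 7/17) → index 1
j=1: u_1=109/300 ∈ [1/17, 7/17) → index 1
j=2: u_2=169/300 ∈ [7/17, 12/17) → index 3
j=3: u_3=229/300 ∈ [12/17, 1) → index 4
j=4: u_4=289/300 ∈ [12/17, 1) → index 4

1 1 3 4 4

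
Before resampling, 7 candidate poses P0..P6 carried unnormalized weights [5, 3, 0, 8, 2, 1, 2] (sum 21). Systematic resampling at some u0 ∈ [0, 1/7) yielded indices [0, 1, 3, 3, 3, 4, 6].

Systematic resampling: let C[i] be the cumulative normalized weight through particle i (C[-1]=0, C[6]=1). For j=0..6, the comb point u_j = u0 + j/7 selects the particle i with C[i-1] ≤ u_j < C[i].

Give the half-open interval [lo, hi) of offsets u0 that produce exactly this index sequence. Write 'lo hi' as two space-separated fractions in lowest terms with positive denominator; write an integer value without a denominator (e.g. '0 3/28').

2/21 1/7

C = [5/21, 8/21, 8/21, 16/21, 6/7, 19/21, 1]
j=0 picked index 0: u0 ∈ [0, 5/21)
j=1 picked index 1: u0 ∈ [2/21, 5/21)
j=2 picked index 3: u0 ∈ [2/21, 10/21)
j=3 picked index 3: u0 ∈ [-1/21, 1/3)
j=4 picked index 3: u0 ∈ [-4/21, 4/21)
j=5 picked index 4: u0 ∈ [1/21, 1/7)
j=6 picked index 6: u0 ∈ [1/21, 1/7)
intersection: [2/21, 1/7)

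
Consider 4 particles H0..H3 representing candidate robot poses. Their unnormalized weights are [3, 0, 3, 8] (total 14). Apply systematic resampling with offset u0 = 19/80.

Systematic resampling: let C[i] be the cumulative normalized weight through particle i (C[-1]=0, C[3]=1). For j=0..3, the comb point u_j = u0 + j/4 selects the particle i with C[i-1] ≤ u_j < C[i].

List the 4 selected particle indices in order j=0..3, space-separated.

C = [3/14, 3/14, 3/7, 1]
j=0: u_0=19/80 ∈ [3/14, 3/7) → index 2
j=1: u_1=39/80 ∈ [3/7, 1) → index 3
j=2: u_2=59/80 ∈ [3/7, 1) → index 3
j=3: u_3=79/80 ∈ [3/7, 1) → index 3

2 3 3 3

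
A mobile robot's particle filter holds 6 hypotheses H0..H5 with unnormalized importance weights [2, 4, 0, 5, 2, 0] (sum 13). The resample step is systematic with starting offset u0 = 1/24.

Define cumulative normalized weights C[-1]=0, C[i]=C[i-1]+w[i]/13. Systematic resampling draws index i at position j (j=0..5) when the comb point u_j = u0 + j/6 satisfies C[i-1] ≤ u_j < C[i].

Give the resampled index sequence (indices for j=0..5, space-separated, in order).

0 1 1 3 3 4

C = [2/13, 6/13, 6/13, 11/13, 1, 1]
j=0: u_0=1/24 ∈ [0, 2/13) → index 0
j=1: u_1=5/24 ∈ [2/13, 6/13) → index 1
j=2: u_2=3/8 ∈ [2/13, 6/13) → index 1
j=3: u_3=13/24 ∈ [6/13, 11/13) → index 3
j=4: u_4=17/24 ∈ [6/13, 11/13) → index 3
j=5: u_5=7/8 ∈ [11/13, 1) → index 4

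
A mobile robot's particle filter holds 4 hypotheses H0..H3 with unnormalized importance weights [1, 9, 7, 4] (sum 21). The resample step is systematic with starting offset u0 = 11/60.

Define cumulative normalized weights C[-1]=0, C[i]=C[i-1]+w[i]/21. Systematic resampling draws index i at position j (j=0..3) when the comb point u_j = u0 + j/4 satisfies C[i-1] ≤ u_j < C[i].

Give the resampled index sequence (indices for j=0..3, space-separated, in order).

C = [1/21, 10/21, 17/21, 1]
j=0: u_0=11/60 ∈ [1/21, 10/21) → index 1
j=1: u_1=13/30 ∈ [1/21, 10/21) → index 1
j=2: u_2=41/60 ∈ [10/21, 17/21) → index 2
j=3: u_3=14/15 ∈ [17/21, 1) → index 3

1 1 2 3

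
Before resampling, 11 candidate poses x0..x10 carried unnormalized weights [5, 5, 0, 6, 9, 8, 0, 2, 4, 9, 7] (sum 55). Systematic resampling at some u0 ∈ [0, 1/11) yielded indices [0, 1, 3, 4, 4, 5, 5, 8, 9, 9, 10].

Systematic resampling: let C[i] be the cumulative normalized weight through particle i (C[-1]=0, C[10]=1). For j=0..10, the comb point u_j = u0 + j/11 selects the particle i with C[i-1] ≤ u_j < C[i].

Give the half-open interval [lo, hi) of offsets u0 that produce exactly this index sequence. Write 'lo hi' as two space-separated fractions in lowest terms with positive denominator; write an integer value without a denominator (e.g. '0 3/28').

1/55 3/55

C = [1/11, 2/11, 2/11, 16/55, 5/11, 3/5, 3/5, 7/11, 39/55, 48/55, 1]
j=0 picked index 0: u0 ∈ [0, 1/11)
j=1 picked index 1: u0 ∈ [0, 1/11)
j=2 picked index 3: u0 ∈ [0, 6/55)
j=3 picked index 4: u0 ∈ [1/55, 2/11)
j=4 picked index 4: u0 ∈ [-4/55, 1/11)
j=5 picked index 5: u0 ∈ [0, 8/55)
j=6 picked index 5: u0 ∈ [-1/11, 3/55)
j=7 picked index 8: u0 ∈ [0, 4/55)
j=8 picked index 9: u0 ∈ [-1/55, 8/55)
j=9 picked index 9: u0 ∈ [-6/55, 3/55)
j=10 picked index 10: u0 ∈ [-2/55, 1/11)
intersection: [1/55, 3/55)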